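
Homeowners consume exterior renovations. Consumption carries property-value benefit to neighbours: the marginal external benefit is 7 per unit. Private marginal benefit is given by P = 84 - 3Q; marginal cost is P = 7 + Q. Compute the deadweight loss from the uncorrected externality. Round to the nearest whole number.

DWL = 6

Market equilibrium (private): 7 + Q = 84 - 3Q → Q_m = 19.2500.
Social marginal benefit = demand + MEB = 91 - 3Q.
Set SMB = MC: 91 - 3Q = 7 + Q → Q* = 21.0000.
The loss is the area between SMB and MC from Q* to Q_m; with linear curves that's a triangle of height MEB(Q_m).
DWL = ½ × 1.7500 × 7.0000 = 6.1250.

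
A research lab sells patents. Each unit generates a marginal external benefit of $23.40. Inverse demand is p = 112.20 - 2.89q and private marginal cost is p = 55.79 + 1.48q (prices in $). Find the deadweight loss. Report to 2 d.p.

Market equilibrium (private): 55.79 + 1.48q = 112.20 - 2.89q → q_m = 12.9085.
Social marginal cost = private MC − MEB = 32.39 + 1.48q.
Set SMC = demand: 32.39 + 1.48q = 112.20 - 2.89q → q* = 18.2632.
Height of the DWL triangle at q_m is demand(q_m) − SMC(q_m) = MEB(q_m) = 23.4000.
DWL = ½ × 5.3547 × 23.4000 = 62.6500.

DWL = $62.65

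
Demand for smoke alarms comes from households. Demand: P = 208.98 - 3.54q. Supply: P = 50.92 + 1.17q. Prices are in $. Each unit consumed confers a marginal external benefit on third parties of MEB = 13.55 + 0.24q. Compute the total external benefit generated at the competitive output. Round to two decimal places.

Market equilibrium (private): 50.92 + 1.17q = 208.98 - 3.54q → q_m = 33.5584.
Total external benefit = ∫₀^{q_m} (13.55 + 0.24q) dq = 13.55×33.5584 + ½×0.24×33.5584² = 589.8563.

$589.86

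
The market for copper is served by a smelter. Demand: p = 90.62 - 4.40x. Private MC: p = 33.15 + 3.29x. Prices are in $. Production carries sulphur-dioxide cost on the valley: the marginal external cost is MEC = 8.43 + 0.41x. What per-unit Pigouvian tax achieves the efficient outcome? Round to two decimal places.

Social marginal cost = private MC + MEC = 41.58 + 3.70x.
Set SMC = demand: 41.58 + 3.70x = 90.62 - 4.40x → x* = 6.0543.
The Pigouvian tax equals MEC at x*: 8.43 + 0.41×6.0543 = 10.9123.

tax = $10.91 per unit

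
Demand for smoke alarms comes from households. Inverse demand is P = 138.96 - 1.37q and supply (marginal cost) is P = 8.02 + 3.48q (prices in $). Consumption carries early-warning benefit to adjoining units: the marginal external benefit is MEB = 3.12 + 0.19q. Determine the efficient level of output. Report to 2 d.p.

Social marginal benefit = demand + MEB = 142.08 - 1.18q.
Set SMB = MC: 142.08 - 1.18q = 8.02 + 3.48q → q* = 28.7682.

q* = 28.77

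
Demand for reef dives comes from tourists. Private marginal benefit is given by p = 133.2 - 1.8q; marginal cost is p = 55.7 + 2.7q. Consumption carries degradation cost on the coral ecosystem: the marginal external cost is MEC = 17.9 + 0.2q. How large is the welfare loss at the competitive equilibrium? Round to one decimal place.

Market equilibrium (private): 55.7 + 2.7q = 133.2 - 1.8q → q_m = 17.2222.
Social marginal benefit = demand − MEC = 115.3 - 2.0q.
Set SMB = MC: 115.3 - 2.0q = 55.7 + 2.7q → q* = 12.6809.
The welfare-loss triangle has base |q_m − q*| and height MEC(q_m) (the vertical gap between SMB and MC is zero at q* and MEC at q_m).
DWL = ½ × 4.5413 × 21.3444 = 48.4657.

DWL = 48.5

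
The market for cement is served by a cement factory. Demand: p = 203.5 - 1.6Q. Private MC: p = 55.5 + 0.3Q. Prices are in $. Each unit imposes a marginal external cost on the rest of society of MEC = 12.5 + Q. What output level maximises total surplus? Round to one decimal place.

Social marginal cost = private MC + MEC = 68.0 + 1.3Q.
Set SMC = demand: 68.0 + 1.3Q = 203.5 - 1.6Q → Q* = 46.7241.

Q* = 46.7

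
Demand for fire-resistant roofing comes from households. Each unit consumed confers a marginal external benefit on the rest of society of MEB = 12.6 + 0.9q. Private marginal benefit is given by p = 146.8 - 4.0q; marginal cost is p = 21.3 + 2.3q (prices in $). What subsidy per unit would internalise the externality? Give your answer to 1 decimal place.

Social marginal benefit = demand + MEB = 159.4 - 3.1q.
Set SMB = MC: 159.4 - 3.1q = 21.3 + 2.3q → q* = 25.5741.
The Pigouvian subsidy equals MEB at q*: 12.6 + 0.9×25.5741 = 35.6167.

subsidy = $35.6 per unit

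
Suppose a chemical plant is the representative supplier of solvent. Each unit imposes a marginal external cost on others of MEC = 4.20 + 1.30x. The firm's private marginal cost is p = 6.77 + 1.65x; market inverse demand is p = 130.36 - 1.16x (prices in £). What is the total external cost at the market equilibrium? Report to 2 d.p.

£1442.11

Market equilibrium (private): 6.77 + 1.65x = 130.36 - 1.16x → x_m = 43.9822.
Total external cost = ∫₀^{x_m} (4.20 + 1.30x) dx = 4.20×43.9822 + ½×1.30×43.9822² = 1442.1073.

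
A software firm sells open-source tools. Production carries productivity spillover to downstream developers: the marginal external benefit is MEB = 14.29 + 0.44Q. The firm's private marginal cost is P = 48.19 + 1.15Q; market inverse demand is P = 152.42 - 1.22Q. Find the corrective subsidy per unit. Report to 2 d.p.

Social marginal cost = private MC − MEB = 33.90 + 0.71Q.
Set SMC = demand: 33.90 + 0.71Q = 152.42 - 1.22Q → Q* = 61.4093.
The Pigouvian subsidy equals MEB at Q*: 14.29 + 0.44×61.4093 = 41.3101.

subsidy = 41.31 per unit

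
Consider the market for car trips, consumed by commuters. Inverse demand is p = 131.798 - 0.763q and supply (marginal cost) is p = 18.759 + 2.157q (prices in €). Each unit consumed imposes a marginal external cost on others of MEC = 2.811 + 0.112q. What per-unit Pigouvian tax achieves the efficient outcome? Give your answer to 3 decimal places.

Social marginal benefit = demand − MEC = 128.987 - 0.875q.
Set SMB = MC: 128.987 - 0.875q = 18.759 + 2.157q → q* = 36.3549.
The Pigouvian tax equals MEC at q*: 2.811 + 0.112×36.3549 = 6.8827.

tax = €6.883 per unit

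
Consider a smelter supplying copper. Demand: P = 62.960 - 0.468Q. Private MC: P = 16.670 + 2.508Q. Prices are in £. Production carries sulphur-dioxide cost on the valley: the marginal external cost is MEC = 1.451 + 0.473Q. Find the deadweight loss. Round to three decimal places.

Market equilibrium (private): 16.670 + 2.508Q = 62.960 - 0.468Q → Q_m = 15.5544.
Social marginal cost = private MC + MEC = 18.121 + 2.981Q.
Set SMC = demand: 18.121 + 2.981Q = 62.960 - 0.468Q → Q* = 13.0006.
The loss is the area between SMC and demand from Q* to Q_m; with linear curves that's a triangle of height MEC(Q_m).
DWL = ½ × 2.5538 × 8.8082 = 11.2472.

DWL = £11.247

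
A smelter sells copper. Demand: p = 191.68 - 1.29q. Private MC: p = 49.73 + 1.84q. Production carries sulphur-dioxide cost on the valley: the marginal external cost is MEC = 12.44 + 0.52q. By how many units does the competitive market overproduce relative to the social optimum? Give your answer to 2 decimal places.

9.87 units

Market equilibrium (private): 49.73 + 1.84q = 191.68 - 1.29q → q_m = 45.3514.
Social marginal cost = private MC + MEC = 62.17 + 2.36q.
Set SMC = demand: 62.17 + 2.36q = 191.68 - 1.29q → q* = 35.4822.
Gap = |45.3514 − 35.4822| = 9.8692.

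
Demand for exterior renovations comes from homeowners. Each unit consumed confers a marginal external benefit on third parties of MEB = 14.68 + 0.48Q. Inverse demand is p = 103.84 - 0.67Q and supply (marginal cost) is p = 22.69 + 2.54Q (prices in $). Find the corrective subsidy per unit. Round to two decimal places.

subsidy = $31.53 per unit

Social marginal benefit = demand + MEB = 118.52 - 0.19Q.
Set SMB = MC: 118.52 - 0.19Q = 22.69 + 2.54Q → Q* = 35.1026.
The Pigouvian subsidy equals MEB at Q*: 14.68 + 0.48×35.1026 = 31.5292.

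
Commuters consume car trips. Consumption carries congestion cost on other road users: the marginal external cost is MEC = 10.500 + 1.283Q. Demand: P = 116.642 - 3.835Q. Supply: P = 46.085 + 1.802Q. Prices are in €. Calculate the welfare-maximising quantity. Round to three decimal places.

Q* = 8.679

Social marginal benefit = demand − MEC = 106.142 - 5.118Q.
Set SMB = MC: 106.142 - 5.118Q = 46.085 + 1.802Q → Q* = 8.6788.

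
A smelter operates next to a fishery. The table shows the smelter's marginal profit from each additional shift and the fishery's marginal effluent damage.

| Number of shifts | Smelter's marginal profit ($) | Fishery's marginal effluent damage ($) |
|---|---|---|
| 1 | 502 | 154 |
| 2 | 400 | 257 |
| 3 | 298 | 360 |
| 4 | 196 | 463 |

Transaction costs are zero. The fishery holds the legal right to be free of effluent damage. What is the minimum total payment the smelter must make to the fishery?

$411

Efficient level: marginal profit ≥ marginal effluent damage through level 2, so k* = 2.
With the fishery holding the right, the smelter must at least compensate total damage at k*: 154 + 257 = 411.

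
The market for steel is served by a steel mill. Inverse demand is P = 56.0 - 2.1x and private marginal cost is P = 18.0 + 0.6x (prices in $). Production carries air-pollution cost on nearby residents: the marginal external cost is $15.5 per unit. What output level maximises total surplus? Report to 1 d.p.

Social marginal cost = private MC + MEC = 33.5 + 0.6x.
Set SMC = demand: 33.5 + 0.6x = 56.0 - 2.1x → x* = 8.3333.

x* = 8.3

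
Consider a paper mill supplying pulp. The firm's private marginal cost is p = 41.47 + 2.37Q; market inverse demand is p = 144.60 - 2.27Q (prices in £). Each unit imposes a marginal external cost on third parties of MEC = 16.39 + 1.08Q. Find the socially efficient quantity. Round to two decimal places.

Q* = 15.16

Social marginal cost = private MC + MEC = 57.86 + 3.45Q.
Set SMC = demand: 57.86 + 3.45Q = 144.60 - 2.27Q → Q* = 15.1643.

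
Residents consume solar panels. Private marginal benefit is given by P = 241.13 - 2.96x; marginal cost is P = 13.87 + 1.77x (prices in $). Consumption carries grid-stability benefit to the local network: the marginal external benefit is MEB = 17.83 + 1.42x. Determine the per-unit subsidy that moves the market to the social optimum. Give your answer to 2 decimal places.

Social marginal benefit = demand + MEB = 258.96 - 1.54x.
Set SMB = MC: 258.96 - 1.54x = 13.87 + 1.77x → x* = 74.0453.
The Pigouvian subsidy equals MEB at x*: 17.83 + 1.42×74.0453 = 122.9743.

subsidy = $122.97 per unit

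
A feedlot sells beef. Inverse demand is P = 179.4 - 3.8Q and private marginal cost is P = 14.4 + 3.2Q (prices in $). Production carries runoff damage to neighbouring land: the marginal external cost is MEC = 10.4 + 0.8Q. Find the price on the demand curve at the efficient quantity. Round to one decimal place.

Social marginal cost = private MC + MEC = 24.8 + 4.0Q.
Set SMC = demand: 24.8 + 4.0Q = 179.4 - 3.8Q → Q* = 19.8205.
Consumer price on the demand curve at Q*: 179.4 − 3.8×19.8205 = 104.0821.

P = $104.1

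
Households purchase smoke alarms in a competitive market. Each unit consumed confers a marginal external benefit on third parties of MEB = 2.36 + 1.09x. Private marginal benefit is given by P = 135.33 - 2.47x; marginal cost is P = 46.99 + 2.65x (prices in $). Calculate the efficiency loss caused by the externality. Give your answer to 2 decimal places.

DWL = $55.59

Market equilibrium (private): 46.99 + 2.65x = 135.33 - 2.47x → x_m = 17.2539.
Social marginal benefit = demand + MEB = 137.69 - 1.38x.
Set SMB = MC: 137.69 - 1.38x = 46.99 + 2.65x → x* = 22.5062.
Height of the DWL triangle at x_m is SMB(x_m) − MC(x_m) = MEB(x_m) = 21.1668.
DWL = ½ × 5.2523 × 21.1668 = 55.5872.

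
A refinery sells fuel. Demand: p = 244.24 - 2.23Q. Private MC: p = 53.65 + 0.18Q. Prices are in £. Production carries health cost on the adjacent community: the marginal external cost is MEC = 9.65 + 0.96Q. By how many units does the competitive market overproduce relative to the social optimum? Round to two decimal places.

Market equilibrium (private): 53.65 + 0.18Q = 244.24 - 2.23Q → Q_m = 79.0830.
Social marginal cost = private MC + MEC = 63.30 + 1.14Q.
Set SMC = demand: 63.30 + 1.14Q = 244.24 - 2.23Q → Q* = 53.6914.
Gap = |79.0830 − 53.6914| = 25.3916.

25.39 units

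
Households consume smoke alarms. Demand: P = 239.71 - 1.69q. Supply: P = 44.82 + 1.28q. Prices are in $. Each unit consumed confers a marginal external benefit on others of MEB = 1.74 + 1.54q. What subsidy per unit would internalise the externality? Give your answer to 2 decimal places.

subsidy = $213.50 per unit

Social marginal benefit = demand + MEB = 241.45 - 0.15q.
Set SMB = MC: 241.45 - 0.15q = 44.82 + 1.28q → q* = 137.5035.
The Pigouvian subsidy equals MEB at q*: 1.74 + 1.54×137.5035 = 213.4954.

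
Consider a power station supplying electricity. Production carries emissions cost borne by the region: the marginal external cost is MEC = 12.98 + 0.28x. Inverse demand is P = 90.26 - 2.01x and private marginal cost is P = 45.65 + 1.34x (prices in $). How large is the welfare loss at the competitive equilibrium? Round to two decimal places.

DWL = $38.45

Market equilibrium (private): 45.65 + 1.34x = 90.26 - 2.01x → x_m = 13.3164.
Social marginal cost = private MC + MEC = 58.63 + 1.62x.
Set SMC = demand: 58.63 + 1.62x = 90.26 - 2.01x → x* = 8.7135.
The welfare-loss triangle has base |x_m − x*| and height MEC(x_m) (the vertical gap between SMC and demand is zero at x* and MEC at x_m).
DWL = ½ × 4.6029 × 16.7086 = 38.4540.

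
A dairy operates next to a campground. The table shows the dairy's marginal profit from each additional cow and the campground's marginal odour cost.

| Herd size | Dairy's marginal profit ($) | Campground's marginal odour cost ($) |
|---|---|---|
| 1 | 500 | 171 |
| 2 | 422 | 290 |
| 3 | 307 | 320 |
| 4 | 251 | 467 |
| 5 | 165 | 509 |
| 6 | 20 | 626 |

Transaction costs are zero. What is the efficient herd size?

Bargaining reaches the level where marginal profit last exceeds marginal odour cost.
That holds through level 2 (422 ≥ 290) but not at 3 (307 < 320).

2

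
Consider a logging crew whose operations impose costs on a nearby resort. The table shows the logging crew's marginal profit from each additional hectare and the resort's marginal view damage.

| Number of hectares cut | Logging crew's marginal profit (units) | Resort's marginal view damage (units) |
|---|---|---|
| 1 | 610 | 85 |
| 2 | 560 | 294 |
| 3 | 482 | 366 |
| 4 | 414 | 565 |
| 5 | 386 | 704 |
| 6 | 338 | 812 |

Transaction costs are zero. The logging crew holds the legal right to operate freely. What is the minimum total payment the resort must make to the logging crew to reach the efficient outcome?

Left alone the logging crew would choose level 6 (marginal profit stays positive).
Efficient level: k* = 3 (marginal profit ≥ marginal view damage through 3).
The resort must at least cover the logging crew's forgone profit from cutting 6→3: 414 + 386 + 338 = 1138.

1138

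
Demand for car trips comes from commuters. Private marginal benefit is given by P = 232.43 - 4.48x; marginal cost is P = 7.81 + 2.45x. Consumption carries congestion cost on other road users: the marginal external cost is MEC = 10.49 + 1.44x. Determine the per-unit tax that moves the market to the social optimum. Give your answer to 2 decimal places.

Social marginal benefit = demand − MEC = 221.94 - 5.92x.
Set SMB = MC: 221.94 - 5.92x = 7.81 + 2.45x → x* = 25.5830.
The Pigouvian tax equals MEC at x*: 10.49 + 1.44×25.5830 = 47.3295.

tax = 47.33 per unit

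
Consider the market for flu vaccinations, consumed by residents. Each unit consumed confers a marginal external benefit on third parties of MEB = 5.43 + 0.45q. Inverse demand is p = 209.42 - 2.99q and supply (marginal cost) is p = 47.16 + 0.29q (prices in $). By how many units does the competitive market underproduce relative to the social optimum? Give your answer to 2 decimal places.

Market equilibrium (private): 47.16 + 0.29q = 209.42 - 2.99q → q_m = 49.4695.
Social marginal benefit = demand + MEB = 214.85 - 2.54q.
Set SMB = MC: 214.85 - 2.54q = 47.16 + 0.29q → q* = 59.2544.
Gap = |49.4695 − 59.2544| = 9.7849.

9.78 units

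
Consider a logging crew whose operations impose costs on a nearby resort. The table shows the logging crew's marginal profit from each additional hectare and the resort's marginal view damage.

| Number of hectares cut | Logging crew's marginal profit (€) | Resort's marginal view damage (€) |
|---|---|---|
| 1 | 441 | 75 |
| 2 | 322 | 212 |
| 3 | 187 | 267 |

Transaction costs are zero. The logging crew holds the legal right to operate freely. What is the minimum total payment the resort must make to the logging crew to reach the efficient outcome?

€187

Left alone the logging crew would choose level 3 (marginal profit stays positive).
Efficient level: k* = 2 (marginal profit ≥ marginal view damage through 2).
The resort must at least cover the logging crew's forgone profit from cutting 3→2: 187 = 187.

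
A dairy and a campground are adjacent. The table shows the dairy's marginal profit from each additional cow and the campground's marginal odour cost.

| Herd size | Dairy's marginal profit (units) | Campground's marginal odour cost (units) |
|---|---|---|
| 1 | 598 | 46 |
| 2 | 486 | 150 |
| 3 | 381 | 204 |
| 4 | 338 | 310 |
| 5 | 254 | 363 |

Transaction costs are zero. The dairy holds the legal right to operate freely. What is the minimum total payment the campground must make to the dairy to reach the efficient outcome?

254

Left alone the dairy would choose level 5 (marginal profit stays positive).
Efficient level: k* = 4 (marginal profit ≥ marginal odour cost through 4).
The campground must at least cover the dairy's forgone profit from cutting 5→4: 254 = 254.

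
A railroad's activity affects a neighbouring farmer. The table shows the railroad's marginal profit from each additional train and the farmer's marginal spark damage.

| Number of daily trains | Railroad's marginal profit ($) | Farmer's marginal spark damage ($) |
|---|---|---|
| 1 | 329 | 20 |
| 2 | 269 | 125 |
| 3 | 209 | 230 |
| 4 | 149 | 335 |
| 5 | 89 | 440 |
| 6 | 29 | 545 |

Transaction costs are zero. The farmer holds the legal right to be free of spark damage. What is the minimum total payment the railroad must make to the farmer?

Efficient level: marginal profit ≥ marginal spark damage through level 2, so k* = 2.
With the farmer holding the right, the railroad must at least compensate total damage at k*: 20 + 125 = 145.

$145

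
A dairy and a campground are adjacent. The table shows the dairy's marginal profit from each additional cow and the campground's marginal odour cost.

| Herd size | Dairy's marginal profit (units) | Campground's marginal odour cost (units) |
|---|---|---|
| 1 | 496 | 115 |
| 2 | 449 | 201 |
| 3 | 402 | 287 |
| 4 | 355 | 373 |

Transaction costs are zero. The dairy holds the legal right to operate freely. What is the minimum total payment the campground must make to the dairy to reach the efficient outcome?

Left alone the dairy would choose level 4 (marginal profit stays positive).
Efficient level: k* = 3 (marginal profit ≥ marginal odour cost through 3).
The campground must at least cover the dairy's forgone profit from cutting 4→3: 355 = 355.

355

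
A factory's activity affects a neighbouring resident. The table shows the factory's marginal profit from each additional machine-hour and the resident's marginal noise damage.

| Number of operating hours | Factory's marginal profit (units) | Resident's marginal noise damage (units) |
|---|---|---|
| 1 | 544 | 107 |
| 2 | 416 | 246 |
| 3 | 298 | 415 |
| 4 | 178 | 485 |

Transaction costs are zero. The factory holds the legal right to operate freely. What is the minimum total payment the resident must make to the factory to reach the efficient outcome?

476

Left alone the factory would choose level 4 (marginal profit stays positive).
Efficient level: k* = 2 (marginal profit ≥ marginal noise damage through 2).
The resident must at least cover the factory's forgone profit from cutting 4→2: 298 + 178 = 476.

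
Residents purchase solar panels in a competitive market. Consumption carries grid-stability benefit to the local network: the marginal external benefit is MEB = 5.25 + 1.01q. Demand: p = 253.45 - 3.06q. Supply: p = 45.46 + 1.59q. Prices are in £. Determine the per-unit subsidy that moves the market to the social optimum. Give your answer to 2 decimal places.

Social marginal benefit = demand + MEB = 258.70 - 2.05q.
Set SMB = MC: 258.70 - 2.05q = 45.46 + 1.59q → q* = 58.5824.
The Pigouvian subsidy equals MEB at q*: 5.25 + 1.01×58.5824 = 64.4182.

subsidy = £64.42 per unit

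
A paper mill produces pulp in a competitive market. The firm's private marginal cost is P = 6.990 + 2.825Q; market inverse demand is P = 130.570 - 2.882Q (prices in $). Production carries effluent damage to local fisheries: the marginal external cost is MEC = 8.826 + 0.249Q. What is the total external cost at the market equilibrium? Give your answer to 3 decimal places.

Market equilibrium (private): 6.990 + 2.825Q = 130.570 - 2.882Q → Q_m = 21.6541.
Total external cost = ∫₀^{Q_m} (8.826 + 0.249Q) dQ = 8.826×21.6541 + ½×0.249×21.6541² = 249.4971.

$249.497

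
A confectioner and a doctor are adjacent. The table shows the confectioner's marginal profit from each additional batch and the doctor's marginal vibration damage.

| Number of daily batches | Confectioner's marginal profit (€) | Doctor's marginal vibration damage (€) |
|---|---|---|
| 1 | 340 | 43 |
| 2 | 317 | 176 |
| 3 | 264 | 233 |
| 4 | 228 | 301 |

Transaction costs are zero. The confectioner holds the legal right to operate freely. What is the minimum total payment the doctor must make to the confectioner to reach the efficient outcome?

Left alone the confectioner would choose level 4 (marginal profit stays positive).
Efficient level: k* = 3 (marginal profit ≥ marginal vibration damage through 3).
The doctor must at least cover the confectioner's forgone profit from cutting 4→3: 228 = 228.

€228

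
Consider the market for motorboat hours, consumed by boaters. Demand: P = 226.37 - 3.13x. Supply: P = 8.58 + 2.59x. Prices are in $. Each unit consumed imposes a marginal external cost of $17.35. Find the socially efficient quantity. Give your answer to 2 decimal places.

Social marginal benefit = demand − MEC = 209.02 - 3.13x.
Set SMB = MC: 209.02 - 3.13x = 8.58 + 2.59x → x* = 35.0420.

x* = 35.04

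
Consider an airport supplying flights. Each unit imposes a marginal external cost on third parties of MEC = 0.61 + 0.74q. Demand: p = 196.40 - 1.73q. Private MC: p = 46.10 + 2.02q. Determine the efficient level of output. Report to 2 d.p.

Social marginal cost = private MC + MEC = 46.71 + 2.76q.
Set SMC = demand: 46.71 + 2.76q = 196.40 - 1.73q → q* = 33.3385.

q* = 33.34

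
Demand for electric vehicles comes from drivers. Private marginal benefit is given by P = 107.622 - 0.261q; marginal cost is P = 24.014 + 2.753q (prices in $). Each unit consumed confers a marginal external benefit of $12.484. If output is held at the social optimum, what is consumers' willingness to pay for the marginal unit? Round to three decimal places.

Social marginal benefit = demand + MEB = 120.106 - 0.261q.
Set SMB = MC: 120.106 - 0.261q = 24.014 + 2.753q → q* = 31.8819.
Consumer price on the demand curve at q*: 107.622 − 0.261×31.8819 = 99.3008.

P = $99.301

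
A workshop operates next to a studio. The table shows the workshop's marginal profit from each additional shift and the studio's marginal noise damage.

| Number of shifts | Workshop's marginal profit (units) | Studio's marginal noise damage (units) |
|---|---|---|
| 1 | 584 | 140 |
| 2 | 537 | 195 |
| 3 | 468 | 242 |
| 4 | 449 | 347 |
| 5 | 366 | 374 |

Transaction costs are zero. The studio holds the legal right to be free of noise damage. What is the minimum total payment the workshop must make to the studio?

Efficient level: marginal profit ≥ marginal noise damage through level 4, so k* = 4.
With the studio holding the right, the workshop must at least compensate total damage at k*: 140 + 195 + 242 + 347 = 924.

924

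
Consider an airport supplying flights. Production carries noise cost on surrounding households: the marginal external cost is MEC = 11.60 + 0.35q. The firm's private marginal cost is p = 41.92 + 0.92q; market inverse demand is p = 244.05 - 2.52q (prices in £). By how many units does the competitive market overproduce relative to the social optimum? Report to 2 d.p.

Market equilibrium (private): 41.92 + 0.92q = 244.05 - 2.52q → q_m = 58.7587.
Social marginal cost = private MC + MEC = 53.52 + 1.27q.
Set SMC = demand: 53.52 + 1.27q = 244.05 - 2.52q → q* = 50.2718.
Gap = |58.7587 − 50.2718| = 8.4869.

8.49 units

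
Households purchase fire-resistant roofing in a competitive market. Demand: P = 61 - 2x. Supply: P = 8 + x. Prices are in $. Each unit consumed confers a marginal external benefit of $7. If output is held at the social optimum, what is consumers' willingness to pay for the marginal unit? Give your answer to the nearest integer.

Social marginal benefit = demand + MEB = 68 - 2x.
Set SMB = MC: 68 - 2x = 8 + x → x* = 20.0000.
Consumer price on the demand curve at x*: 61 − 2×20.0000 = 21.0000.

P = $21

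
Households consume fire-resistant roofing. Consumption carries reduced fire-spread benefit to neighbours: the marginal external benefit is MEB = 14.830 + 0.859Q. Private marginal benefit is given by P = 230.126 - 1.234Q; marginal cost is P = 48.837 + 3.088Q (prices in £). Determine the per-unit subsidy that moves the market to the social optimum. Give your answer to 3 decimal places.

subsidy = £63.477 per unit

Social marginal benefit = demand + MEB = 244.956 - 0.375Q.
Set SMB = MC: 244.956 - 0.375Q = 48.837 + 3.088Q → Q* = 56.6327.
The Pigouvian subsidy equals MEB at Q*: 14.830 + 0.859×56.6327 = 63.4775.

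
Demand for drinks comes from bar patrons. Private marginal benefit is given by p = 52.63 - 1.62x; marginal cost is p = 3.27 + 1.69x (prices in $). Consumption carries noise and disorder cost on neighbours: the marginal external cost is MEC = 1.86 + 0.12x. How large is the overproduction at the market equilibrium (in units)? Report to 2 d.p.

1.06 units

Market equilibrium (private): 3.27 + 1.69x = 52.63 - 1.62x → x_m = 14.9124.
Social marginal benefit = demand − MEC = 50.77 - 1.74x.
Set SMB = MC: 50.77 - 1.74x = 3.27 + 1.69x → x* = 13.8484.
Gap = |14.9124 − 13.8484| = 1.0640.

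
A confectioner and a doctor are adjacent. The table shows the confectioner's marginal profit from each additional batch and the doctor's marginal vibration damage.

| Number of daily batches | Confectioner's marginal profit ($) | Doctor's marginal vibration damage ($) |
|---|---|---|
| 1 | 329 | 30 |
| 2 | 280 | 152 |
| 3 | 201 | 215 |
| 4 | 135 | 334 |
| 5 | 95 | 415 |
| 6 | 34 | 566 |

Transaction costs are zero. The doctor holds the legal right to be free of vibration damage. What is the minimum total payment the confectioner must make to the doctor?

Efficient level: marginal profit ≥ marginal vibration damage through level 2, so k* = 2.
With the doctor holding the right, the confectioner must at least compensate total damage at k*: 30 + 152 = 182.

$182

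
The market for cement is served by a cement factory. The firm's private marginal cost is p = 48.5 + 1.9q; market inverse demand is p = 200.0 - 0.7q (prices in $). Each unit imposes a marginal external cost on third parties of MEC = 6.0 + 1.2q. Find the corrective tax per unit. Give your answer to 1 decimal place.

tax = $51.9 per unit

Social marginal cost = private MC + MEC = 54.5 + 3.1q.
Set SMC = demand: 54.5 + 3.1q = 200.0 - 0.7q → q* = 38.2895.
The Pigouvian tax equals MEC at q*: 6.0 + 1.2×38.2895 = 51.9474.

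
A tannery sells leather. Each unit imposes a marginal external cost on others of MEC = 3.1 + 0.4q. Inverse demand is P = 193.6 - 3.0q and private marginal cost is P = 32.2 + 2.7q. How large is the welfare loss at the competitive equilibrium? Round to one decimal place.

DWL = 17.1

Market equilibrium (private): 32.2 + 2.7q = 193.6 - 3.0q → q_m = 28.3158.
Social marginal cost = private MC + MEC = 35.3 + 3.1q.
Set SMC = demand: 35.3 + 3.1q = 193.6 - 3.0q → q* = 25.9508.
Height of the DWL triangle at q_m is SMC(q_m) − demand(q_m) = MEC(q_m) = 14.4263.
DWL = ½ × 2.3650 × 14.4263 = 17.0591.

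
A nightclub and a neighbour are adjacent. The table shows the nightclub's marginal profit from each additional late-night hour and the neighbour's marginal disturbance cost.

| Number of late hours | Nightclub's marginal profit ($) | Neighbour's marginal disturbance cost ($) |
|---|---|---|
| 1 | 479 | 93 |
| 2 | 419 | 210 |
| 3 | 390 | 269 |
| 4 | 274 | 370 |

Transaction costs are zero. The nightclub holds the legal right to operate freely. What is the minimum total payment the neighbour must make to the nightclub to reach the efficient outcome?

$274

Left alone the nightclub would choose level 4 (marginal profit stays positive).
Efficient level: k* = 3 (marginal profit ≥ marginal disturbance cost through 3).
The neighbour must at least cover the nightclub's forgone profit from cutting 4→3: 274 = 274.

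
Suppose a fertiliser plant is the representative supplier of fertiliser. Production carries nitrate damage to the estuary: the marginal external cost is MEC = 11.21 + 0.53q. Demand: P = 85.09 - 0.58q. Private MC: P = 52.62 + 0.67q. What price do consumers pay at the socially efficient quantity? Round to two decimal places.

Social marginal cost = private MC + MEC = 63.83 + 1.20q.
Set SMC = demand: 63.83 + 1.20q = 85.09 - 0.58q → q* = 11.9438.
Consumer price on the demand curve at q*: 85.09 − 0.58×11.9438 = 78.1626.

P = 78.16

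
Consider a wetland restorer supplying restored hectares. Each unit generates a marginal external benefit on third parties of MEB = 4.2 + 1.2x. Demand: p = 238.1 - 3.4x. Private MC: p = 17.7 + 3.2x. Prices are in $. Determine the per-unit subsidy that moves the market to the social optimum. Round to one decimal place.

Social marginal cost = private MC − MEB = 13.5 + 2.0x.
Set SMC = demand: 13.5 + 2.0x = 238.1 - 3.4x → x* = 41.5926.
The Pigouvian subsidy equals MEB at x*: 4.2 + 1.2×41.5926 = 54.1111.

subsidy = $54.1 per unit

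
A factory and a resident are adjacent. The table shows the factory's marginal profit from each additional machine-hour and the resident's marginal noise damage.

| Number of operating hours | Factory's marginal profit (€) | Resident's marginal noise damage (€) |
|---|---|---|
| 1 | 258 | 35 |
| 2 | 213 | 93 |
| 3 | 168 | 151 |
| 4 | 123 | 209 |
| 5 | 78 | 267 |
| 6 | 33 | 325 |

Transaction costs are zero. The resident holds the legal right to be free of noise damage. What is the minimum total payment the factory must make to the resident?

€279

Efficient level: marginal profit ≥ marginal noise damage through level 3, so k* = 3.
With the resident holding the right, the factory must at least compensate total damage at k*: 35 + 93 + 151 = 279.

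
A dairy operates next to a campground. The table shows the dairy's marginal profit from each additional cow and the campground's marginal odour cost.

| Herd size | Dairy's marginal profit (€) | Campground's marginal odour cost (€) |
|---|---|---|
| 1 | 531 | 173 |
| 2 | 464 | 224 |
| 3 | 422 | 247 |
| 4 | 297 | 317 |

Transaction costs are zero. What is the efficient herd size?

3

Bargaining reaches the level where marginal profit last exceeds marginal odour cost.
That holds through level 3 (422 ≥ 247) but not at 4 (297 < 317).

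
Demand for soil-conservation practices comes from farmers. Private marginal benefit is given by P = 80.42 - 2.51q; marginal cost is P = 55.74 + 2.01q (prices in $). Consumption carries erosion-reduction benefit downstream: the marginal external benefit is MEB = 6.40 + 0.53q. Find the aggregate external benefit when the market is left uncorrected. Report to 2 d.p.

Market equilibrium (private): 55.74 + 2.01q = 80.42 - 2.51q → q_m = 5.4602.
Total external benefit = ∫₀^{q_m} (6.40 + 0.53q) dq = 6.40×5.4602 + ½×0.53×5.4602² = 42.8459.

$42.85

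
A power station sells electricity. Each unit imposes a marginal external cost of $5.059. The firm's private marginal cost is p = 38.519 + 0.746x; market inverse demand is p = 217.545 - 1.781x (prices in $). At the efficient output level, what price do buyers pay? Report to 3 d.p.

Social marginal cost = private MC + MEC = 43.578 + 0.746x.
Set SMC = demand: 43.578 + 0.746x = 217.545 - 1.781x → x* = 68.8433.
Consumer price on the demand curve at x*: 217.545 − 1.781×68.8433 = 94.9351.

P = $94.935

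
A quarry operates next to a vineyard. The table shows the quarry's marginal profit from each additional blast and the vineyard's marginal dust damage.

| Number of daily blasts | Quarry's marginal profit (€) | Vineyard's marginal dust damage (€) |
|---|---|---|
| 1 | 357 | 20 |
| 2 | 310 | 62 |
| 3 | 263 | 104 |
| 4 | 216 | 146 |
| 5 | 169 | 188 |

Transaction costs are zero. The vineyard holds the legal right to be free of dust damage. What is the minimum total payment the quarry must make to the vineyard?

€332

Efficient level: marginal profit ≥ marginal dust damage through level 4, so k* = 4.
With the vineyard holding the right, the quarry must at least compensate total damage at k*: 20 + 62 + 104 + 146 = 332.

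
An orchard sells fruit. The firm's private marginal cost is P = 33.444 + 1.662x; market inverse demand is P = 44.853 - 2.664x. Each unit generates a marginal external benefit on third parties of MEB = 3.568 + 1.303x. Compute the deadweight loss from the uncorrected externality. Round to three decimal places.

Market equilibrium (private): 33.444 + 1.662x = 44.853 - 2.664x → x_m = 2.6373.
Social marginal cost = private MC − MEB = 29.876 + 0.359x.
Set SMC = demand: 29.876 + 0.359x = 44.853 - 2.664x → x* = 4.9543.
Between x* and x_m the wedge demand − SMC runs linearly from 0 to MEB(x_m), so the loss is a triangle.
DWL = ½ × 2.3170 × 7.0044 = 8.1146.

DWL = 8.115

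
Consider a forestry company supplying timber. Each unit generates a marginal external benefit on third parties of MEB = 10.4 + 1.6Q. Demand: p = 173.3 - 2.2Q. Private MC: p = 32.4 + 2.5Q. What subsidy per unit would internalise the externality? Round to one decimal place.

subsidy = 88.5 per unit

Social marginal cost = private MC − MEB = 22.0 + 0.9Q.
Set SMC = demand: 22.0 + 0.9Q = 173.3 - 2.2Q → Q* = 48.8065.
The Pigouvian subsidy equals MEB at Q*: 10.4 + 1.6×48.8065 = 88.4904.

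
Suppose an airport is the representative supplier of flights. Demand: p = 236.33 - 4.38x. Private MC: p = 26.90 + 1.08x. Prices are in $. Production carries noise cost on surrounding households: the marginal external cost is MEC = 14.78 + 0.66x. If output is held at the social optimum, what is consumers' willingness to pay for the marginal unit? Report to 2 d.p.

P = $97.02

Social marginal cost = private MC + MEC = 41.68 + 1.74x.
Set SMC = demand: 41.68 + 1.74x = 236.33 - 4.38x → x* = 31.8056.
Consumer price on the demand curve at x*: 236.33 − 4.38×31.8056 = 97.0215.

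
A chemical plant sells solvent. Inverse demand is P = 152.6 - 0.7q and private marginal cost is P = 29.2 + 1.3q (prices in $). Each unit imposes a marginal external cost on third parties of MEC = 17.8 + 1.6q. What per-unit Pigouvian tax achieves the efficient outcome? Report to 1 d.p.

tax = $64.7 per unit

Social marginal cost = private MC + MEC = 47.0 + 2.9q.
Set SMC = demand: 47.0 + 2.9q = 152.6 - 0.7q → q* = 29.3333.
The Pigouvian tax equals MEC at q*: 17.8 + 1.6×29.3333 = 64.7333.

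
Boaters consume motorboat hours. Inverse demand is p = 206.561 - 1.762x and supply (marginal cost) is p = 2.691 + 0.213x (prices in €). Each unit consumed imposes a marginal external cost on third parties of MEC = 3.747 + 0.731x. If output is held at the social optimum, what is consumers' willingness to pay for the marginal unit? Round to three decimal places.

Social marginal benefit = demand − MEC = 202.814 - 2.493x.
Set SMB = MC: 202.814 - 2.493x = 2.691 + 0.213x → x* = 73.9553.
Consumer price on the demand curve at x*: 206.561 − 1.762×73.9553 = 76.2518.

P = €76.252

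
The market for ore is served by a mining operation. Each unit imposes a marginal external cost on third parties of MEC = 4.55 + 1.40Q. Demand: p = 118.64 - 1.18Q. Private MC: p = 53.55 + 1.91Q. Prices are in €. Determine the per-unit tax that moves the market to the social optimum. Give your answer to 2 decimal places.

tax = €23.43 per unit

Social marginal cost = private MC + MEC = 58.10 + 3.31Q.
Set SMC = demand: 58.10 + 3.31Q = 118.64 - 1.18Q → Q* = 13.4833.
The Pigouvian tax equals MEC at Q*: 4.55 + 1.40×13.4833 = 23.4266.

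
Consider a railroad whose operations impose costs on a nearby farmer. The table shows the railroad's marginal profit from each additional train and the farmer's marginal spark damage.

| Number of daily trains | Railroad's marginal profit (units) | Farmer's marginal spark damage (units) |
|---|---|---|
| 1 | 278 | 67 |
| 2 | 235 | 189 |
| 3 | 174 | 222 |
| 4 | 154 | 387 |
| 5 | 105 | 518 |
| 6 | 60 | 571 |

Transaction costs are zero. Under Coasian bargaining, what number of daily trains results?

Bargaining reaches the level where marginal profit last exceeds marginal spark damage.
That holds through level 2 (235 ≥ 189) but not at 3 (174 < 222).

2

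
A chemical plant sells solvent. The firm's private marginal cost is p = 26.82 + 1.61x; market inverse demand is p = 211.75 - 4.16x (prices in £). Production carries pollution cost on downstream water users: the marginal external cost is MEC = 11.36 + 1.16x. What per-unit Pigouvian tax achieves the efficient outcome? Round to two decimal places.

tax = £40.41 per unit

Social marginal cost = private MC + MEC = 38.18 + 2.77x.
Set SMC = demand: 38.18 + 2.77x = 211.75 - 4.16x → x* = 25.0462.
The Pigouvian tax equals MEC at x*: 11.36 + 1.16×25.0462 = 40.4136.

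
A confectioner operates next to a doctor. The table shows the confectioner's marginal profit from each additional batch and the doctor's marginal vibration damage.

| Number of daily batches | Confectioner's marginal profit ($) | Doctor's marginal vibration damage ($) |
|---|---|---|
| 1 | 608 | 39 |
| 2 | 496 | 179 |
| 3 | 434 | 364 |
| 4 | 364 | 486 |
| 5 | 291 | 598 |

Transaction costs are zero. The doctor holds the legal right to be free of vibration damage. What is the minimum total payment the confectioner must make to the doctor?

$582

Efficient level: marginal profit ≥ marginal vibration damage through level 3, so k* = 3.
With the doctor holding the right, the confectioner must at least compensate total damage at k*: 39 + 179 + 364 = 582.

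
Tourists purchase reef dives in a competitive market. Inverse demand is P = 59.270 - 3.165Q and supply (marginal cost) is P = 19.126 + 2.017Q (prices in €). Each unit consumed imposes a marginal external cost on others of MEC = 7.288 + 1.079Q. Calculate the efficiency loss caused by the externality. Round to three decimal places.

DWL = €19.551

Market equilibrium (private): 19.126 + 2.017Q = 59.270 - 3.165Q → Q_m = 7.7468.
Social marginal benefit = demand − MEC = 51.982 - 4.244Q.
Set SMB = MC: 51.982 - 4.244Q = 19.126 + 2.017Q → Q* = 5.2477.
Between Q* and Q_m the wedge MC − SMB runs linearly from 0 to MEC(Q_m), so the loss is a triangle.
DWL = ½ × 2.4991 × 15.6468 = 19.5515.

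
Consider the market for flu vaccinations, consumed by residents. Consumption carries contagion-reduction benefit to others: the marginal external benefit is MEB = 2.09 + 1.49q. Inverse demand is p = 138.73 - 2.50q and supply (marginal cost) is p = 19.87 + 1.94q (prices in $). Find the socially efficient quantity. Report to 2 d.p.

q* = 41.00

Social marginal benefit = demand + MEB = 140.82 - 1.01q.
Set SMB = MC: 140.82 - 1.01q = 19.87 + 1.94q → q* = 41.0000.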